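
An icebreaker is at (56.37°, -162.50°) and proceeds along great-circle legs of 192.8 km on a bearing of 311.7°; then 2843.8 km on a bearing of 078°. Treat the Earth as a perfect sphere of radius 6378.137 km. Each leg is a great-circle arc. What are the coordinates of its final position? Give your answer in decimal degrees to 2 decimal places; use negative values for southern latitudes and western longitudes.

Apply the spherical direct solution leg by leg, carrying full precision between legs.
Leg 1: from (56.37°, -162.50°), δ = 192.8/6378.137 = 0.030228 rad, θ = 311.7° → φ = 57.50°, λ = -164.91°.
Leg 2: from (57.50°, -164.91°), δ = 2843.8/6378.137 = 0.445867 rad, θ = 78° → φ = 54.01°, λ = -119.03°.

latitude 54.01°, longitude -119.03°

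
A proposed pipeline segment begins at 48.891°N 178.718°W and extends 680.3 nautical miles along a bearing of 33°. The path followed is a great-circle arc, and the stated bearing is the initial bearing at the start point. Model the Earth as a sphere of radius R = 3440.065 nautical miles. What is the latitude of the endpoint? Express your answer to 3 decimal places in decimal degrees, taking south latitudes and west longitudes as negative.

latitude 57.899°

The arc subtends δ = 680.3/3440.065 = 0.197758 rad at the centre.
Converting: φ₁ = 0.853309 rad, θ = 0.575959 rad.
sin φ₂ = sin φ₁ cos δ + cos φ₁ sin δ cos θ = (0.753460)(0.980510) + (0.657494)(0.196471)(0.838671) = 0.847113
φ₂ = asin(0.847113) = 1.010529 rad = 57.899°.
Δλ = atan2( sin θ sin δ cos φ₁ , cos δ − sin φ₁ sin φ₂ ) = atan2(0.070356, 0.342244) = 0.202748 rad = 11.617°.
λ₂ = -178.718° + 11.617° = -167.101°.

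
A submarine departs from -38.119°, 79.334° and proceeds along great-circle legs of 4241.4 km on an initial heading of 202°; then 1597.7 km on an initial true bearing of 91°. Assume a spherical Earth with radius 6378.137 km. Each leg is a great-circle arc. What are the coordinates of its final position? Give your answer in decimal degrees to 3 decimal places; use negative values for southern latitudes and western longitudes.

latitude -65.256°, longitude 74.644°

Apply the spherical direct solution leg by leg, carrying full precision between legs.
Leg 1: from (-38.119°, 79.334°), δ = 4241.4/6378.137 = 0.664990 rad, θ = 202° → φ = -69.369°, λ = 38.336°.
Leg 2: from (-69.369°, 38.336°), δ = 1597.7/6378.137 = 0.250496 rad, θ = 91° → φ = -65.256°, λ = 74.644°.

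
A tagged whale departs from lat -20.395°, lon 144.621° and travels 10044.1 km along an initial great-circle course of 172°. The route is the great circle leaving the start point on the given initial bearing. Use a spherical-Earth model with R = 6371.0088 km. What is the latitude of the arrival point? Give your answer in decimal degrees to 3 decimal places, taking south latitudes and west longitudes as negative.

latitude -67.846°

Angular distance δ = d/R = 10044.1 / 6371.0088 = 1.576532 rad.
Converting: φ₁ = -0.355960 rad, θ = 3.001966 rad.
Destination latitude: φ₂ = arcsin( sin φ₁ cos δ + cos φ₁ sin δ cos θ ) = arcsin(-0.926176) = -67.846°.
For the longitude increment, Δλ = atan2( sin θ sin δ cos φ₁, cos δ − sin φ₁ sin φ₂ ) = atan2(0.130447, -0.328499) = 158.342°.
λ₂ = 144.621° + 158.342° = 302.963°, normalized to (−180°, 180°] → -57.037°.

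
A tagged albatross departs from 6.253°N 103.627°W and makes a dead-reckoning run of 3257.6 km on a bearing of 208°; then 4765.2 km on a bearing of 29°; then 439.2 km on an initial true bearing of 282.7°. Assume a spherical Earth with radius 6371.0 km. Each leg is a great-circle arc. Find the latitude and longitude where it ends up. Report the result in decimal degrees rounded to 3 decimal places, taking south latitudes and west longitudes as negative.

Apply the spherical direct solution leg by leg, carrying full precision between legs.
Leg 1: from (6.253°, -103.627°), δ = 3257.6/6371 = 0.511317 rad, θ = 208° → φ = -19.542°, λ = -117.736°.
Leg 2: from (-19.542°, -117.736°), δ = 4765.2/6371 = 0.747952 rad, θ = 29° → φ = 18.384°, λ = -97.403°.
Leg 3: from (18.384°, -97.403°), δ = 439.2/6371 = 0.068937 rad, θ = 282.7° → φ = 19.209°, λ = -101.484°.

latitude 19.209°, longitude -101.484°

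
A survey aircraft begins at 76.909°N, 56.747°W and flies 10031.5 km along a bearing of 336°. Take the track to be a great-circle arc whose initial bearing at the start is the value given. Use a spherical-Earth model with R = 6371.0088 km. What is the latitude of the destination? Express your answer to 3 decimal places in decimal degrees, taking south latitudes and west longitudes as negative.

Angular distance δ = d/R = 10031.5 / 6371.0088 = 1.574554 rad.
Converting: φ₁ = 1.342315 rad, θ = 5.864306 rad.
sin φ₂ = sin φ₁ cos δ + cos φ₁ sin δ cos θ = (0.974012)(-0.003758) + (0.226498)(0.999993)(0.913545) = 0.203255
φ₂ = asin(0.203255) = 0.204681 rad = 11.727°.
Then Δλ = atan2(-0.092125, -0.201730) = -2.713205 rad, from sin θ sin δ cos φ₁ over cos δ − sin φ₁ sin φ₂.
λ₂ = -56.747° + -155.455° = -212.202°, normalized to (−180°, 180°] → 147.798°.

latitude 11.727°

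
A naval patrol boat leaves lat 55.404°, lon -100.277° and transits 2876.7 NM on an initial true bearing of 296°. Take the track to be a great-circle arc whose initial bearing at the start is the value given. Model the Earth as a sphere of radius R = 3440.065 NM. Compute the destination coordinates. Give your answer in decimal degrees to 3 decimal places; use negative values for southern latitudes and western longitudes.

Angular distance δ = d/R = 2876.7 / 3440.065 = 0.836234 rad.
With φ₁ = 55.404° = 0.966982 rad and θ = 296° = 5.166175 rad:
sin φ₂ = sin φ₁ cos δ + cos φ₁ sin δ cos θ = (0.823176)(0.670262) + (0.567786)(0.742124)(0.438371) = 0.736459
φ₂ = asin(0.736459) = 0.827821 rad = 47.431°.
For the longitude increment, Δλ = atan2( sin θ sin δ cos φ₁, cos δ − sin φ₁ sin φ₂ ) = atan2(-0.378723, 0.064027) = -80.404°.
λ₂ = -100.277° + -80.404° = -180.681°, normalized to (−180°, 180°] → 179.319°.

latitude 47.431°, longitude 179.319°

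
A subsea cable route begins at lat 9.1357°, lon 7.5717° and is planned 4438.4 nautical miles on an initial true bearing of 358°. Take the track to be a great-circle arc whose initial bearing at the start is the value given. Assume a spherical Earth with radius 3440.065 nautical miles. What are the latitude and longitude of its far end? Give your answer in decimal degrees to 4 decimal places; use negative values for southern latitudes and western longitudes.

latitude 82.7904°, longitude -7.9265°

Central angle δ = d/R = 1.290208 rad.
Start latitude φ₁ = 0.159448 rad; initial bearing θ = 6.248279 rad.
Applying the spherical law of cosines for sides, sin φ₂ = sin φ₁ cos δ + cos φ₁ sin δ cos θ = 0.992094, so φ₂ = 82.7904°.
Then Δλ = atan2(-0.033109, 0.119403) = -0.270494 rad, from sin θ sin δ cos φ₁ over cos δ − sin φ₁ sin φ₂.
λ₂ = 7.5717° + -15.4982° = -7.9265°.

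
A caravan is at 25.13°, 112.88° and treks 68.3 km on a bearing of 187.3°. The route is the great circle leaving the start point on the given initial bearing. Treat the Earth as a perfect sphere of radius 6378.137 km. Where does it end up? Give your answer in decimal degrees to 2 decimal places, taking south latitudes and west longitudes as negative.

latitude 24.52°, longitude 112.79°

Angular distance δ = d/R = 68.3 / 6378.137 = 0.010708 rad.
Converting: φ₁ = 0.438601 rad, θ = 3.269002 rad.
Destination latitude: φ₂ = arcsin( sin φ₁ cos δ + cos φ₁ sin δ cos θ ) = arcsin(0.415033) = 24.52°.
Δλ = atan2( sin θ sin δ cos φ₁ , cos δ − sin φ₁ sin φ₂ ) = atan2(-0.001232, 0.823689) = -0.001496 rad = -0.09°.
λ₂ = λ₁ + Δλ = 112.79°.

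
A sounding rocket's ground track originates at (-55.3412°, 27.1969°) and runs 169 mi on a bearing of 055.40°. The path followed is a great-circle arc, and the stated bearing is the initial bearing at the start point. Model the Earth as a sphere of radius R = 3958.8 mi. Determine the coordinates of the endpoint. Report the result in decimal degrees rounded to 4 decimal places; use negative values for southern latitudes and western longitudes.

Angular distance δ = d/R = 169 / 3958.8 = 0.042690 rad.
With φ₁ = -55.3412° = -0.965886 rad and θ = 55.4° = 0.966912 rad:
Applying the spherical law of cosines for sides, sin φ₂ = sin φ₁ cos δ + cos φ₁ sin δ cos θ = -0.808022, so φ₂ = -53.9032°.
Δλ = atan2( sin θ sin δ cos φ₁ , cos δ − sin φ₁ sin φ₂ ) = atan2(0.019977, 0.334448) = 0.059661 rad = 3.4183°.
λ₂ = 27.1969° + 3.4183° = 30.6152°.

latitude -53.9032°, longitude 30.6152°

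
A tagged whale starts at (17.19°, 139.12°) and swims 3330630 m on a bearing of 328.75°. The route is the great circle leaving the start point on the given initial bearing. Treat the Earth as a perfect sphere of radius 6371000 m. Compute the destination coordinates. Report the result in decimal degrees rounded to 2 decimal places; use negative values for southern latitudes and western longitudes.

latitude 41.59°, longitude 118.86°

Angular distance δ = d/R = 3330630 / 6371000 = 0.522780 rad.
With φ₁ = 17.19° = 0.300022 rad and θ = 328.75° = 5.737770 rad:
Destination latitude: φ₂ = arcsin( sin φ₁ cos δ + cos φ₁ sin δ cos θ ) = arcsin(0.663849) = 41.59°.
Then Δλ = atan2(-0.247448, 0.670240) = -0.353670 rad, from sin θ sin δ cos φ₁ over cos δ − sin φ₁ sin φ₂.
λ₂ = λ₁ + Δλ = 118.86°.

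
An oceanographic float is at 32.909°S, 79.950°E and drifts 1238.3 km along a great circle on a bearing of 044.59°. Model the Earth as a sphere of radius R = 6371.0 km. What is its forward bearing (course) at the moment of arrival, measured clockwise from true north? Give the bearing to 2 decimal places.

final bearing 40.44°

δ = 1238.3/6371 = 0.194365 rad (11.1363°).
Start latitude φ₁ = -0.574370 rad; initial bearing θ = 0.778242 rad.
Applying the spherical law of cosines for sides, sin φ₂ = sin φ₁ cos δ + cos φ₁ sin δ cos θ = -0.417601, so φ₂ = -24.683°.
For the longitude increment, Δλ = atan2( sin θ sin δ cos φ₁, cos δ − sin φ₁ sin φ₂ ) = atan2(0.113834, 0.754285) = 8.582°.
λ₂ = 79.950° + 8.582° = 88.532°.
The forward bearing on arrival equals the back-azimuth from the destination plus 180°.
Back-azimuth from P₂ (-24.68°, 88.53°) to P₁ (-32.91°, 79.95°), with Δλ' = λ₁ − λ₂ = -8.58°: atan2( sin Δλ' cos φ₁ , cos φ₂ sin φ₁ − sin φ₂ cos φ₁ cos Δλ' ) = 220.44°.
Final bearing = (220.44° + 180°) mod 360° = 40.44°.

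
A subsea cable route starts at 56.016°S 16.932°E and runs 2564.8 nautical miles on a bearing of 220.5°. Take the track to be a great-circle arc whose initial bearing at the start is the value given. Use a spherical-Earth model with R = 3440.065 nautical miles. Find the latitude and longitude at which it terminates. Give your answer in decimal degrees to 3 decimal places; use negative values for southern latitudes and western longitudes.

Angular distance δ = d/R = 2564.8 / 3440.065 = 0.745567 rad.
Start latitude φ₁ = -0.977664 rad; initial bearing θ = 3.848451 rad.
Destination latitude: φ₂ = arcsin( sin φ₁ cos δ + cos φ₁ sin δ cos θ ) = arcsin(-0.897552) = -63.838°.
For the longitude increment, Δλ = atan2( sin θ sin δ cos φ₁, cos δ − sin φ₁ sin φ₂ ) = atan2(-0.246266, -0.009541) = -92.219°.
λ₂ = 16.932° + -92.219° = -75.287°.

latitude -63.838°, longitude -75.287°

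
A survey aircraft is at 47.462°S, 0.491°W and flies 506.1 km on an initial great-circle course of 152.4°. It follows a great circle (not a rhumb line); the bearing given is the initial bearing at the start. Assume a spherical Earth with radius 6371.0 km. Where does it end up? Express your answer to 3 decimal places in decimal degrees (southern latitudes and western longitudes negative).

δ = 506.1/6371 = 0.079438 rad (4.5515°).
With φ₁ = -47.462° = -0.828368 rad and θ = 152.4° = 2.659882 rad:
sin φ₂ = sin φ₁ cos δ + cos φ₁ sin δ cos θ = (-0.736829)(0.996846) + (0.676079)(0.079355)(-0.886204) = -0.782050
φ₂ = asin(-0.782050) = -0.897949 rad = -51.449°.
Δλ = atan2( sin θ sin δ cos φ₁ , cos δ − sin φ₁ sin φ₂ ) = atan2(0.024856, 0.420609) = 0.059026 rad = 3.382°.
Hence λ₂ = -0.491° + 3.382° = 2.891°.

latitude -51.449°, longitude 2.891°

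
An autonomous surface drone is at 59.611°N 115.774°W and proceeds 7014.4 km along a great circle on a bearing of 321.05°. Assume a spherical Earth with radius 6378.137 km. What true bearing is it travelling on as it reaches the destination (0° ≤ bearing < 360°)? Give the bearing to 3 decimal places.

Central angle δ = d/R = 1.099757 rad.
With φ₁ = 59.611° = 1.040408 rad and θ = 321.05° = 5.603380 rad:
Applying the spherical law of cosines for sides, sin φ₂ = sin φ₁ cos δ + cos φ₁ sin δ cos θ = 0.742031, so φ₂ = 47.905°.
Δλ = atan2( sin θ sin δ cos φ₁ , cos δ − sin φ₁ sin φ₂ ) = atan2(-0.283378, -0.186271) = -2.152304 rad = -123.318°.
λ₂ = -115.774° + -123.318° = -239.092°, normalized to (−180°, 180°] → 120.908°.
The forward bearing on arrival equals the back-azimuth from the destination plus 180°.
Back-azimuth from P₂ (47.905°, 120.908°) to P₁ (59.611°, -115.774°), with Δλ' = λ₁ − λ₂ = -236.682°: atan2( sin Δλ' cos φ₁ , cos φ₂ sin φ₁ − sin φ₂ cos φ₁ cos Δλ' ) = 28.319°.
Final bearing = (28.319° + 180°) mod 360° = 208.319°.

final bearing 208.319°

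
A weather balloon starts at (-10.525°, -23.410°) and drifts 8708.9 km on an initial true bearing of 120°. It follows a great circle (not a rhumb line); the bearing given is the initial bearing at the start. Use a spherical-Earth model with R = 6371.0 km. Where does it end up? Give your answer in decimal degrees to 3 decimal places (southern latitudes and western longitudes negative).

latitude -31.224°, longitude 59.228°

The arc subtends δ = 8708.9/6371 = 1.366960 rad at the centre.
Start latitude φ₁ = -0.183696 rad; initial bearing θ = 2.094395 rad.
Applying the spherical law of cosines for sides, sin φ₂ = sin φ₁ cos δ + cos φ₁ sin δ cos θ = -0.518387, so φ₂ = -31.224°.
Δλ = atan2( sin θ sin δ cos φ₁ , cos δ − sin φ₁ sin φ₂ ) = atan2(0.833827, 0.107737) = 1.442300 rad = 82.638°.
λ₂ = -23.410° + 82.638° = 59.228°.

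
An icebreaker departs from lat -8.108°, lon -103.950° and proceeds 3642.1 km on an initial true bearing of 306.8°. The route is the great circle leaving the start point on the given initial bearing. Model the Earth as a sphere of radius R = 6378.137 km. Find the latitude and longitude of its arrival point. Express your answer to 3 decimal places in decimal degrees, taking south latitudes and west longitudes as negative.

Central angle δ = d/R = 0.571029 rad.
With φ₁ = -8.108° = -0.141511 rad and θ = 306.8° = 5.354670 rad:
sin φ₂ = sin φ₁ cos δ + cos φ₁ sin δ cos θ = (-0.141039)(0.841345) + (0.990004)(0.540498)(0.599024) = 0.201872
φ₂ = asin(0.201872) = 0.203269 rad = 11.646°.
Then Δλ = atan2(-0.428467, 0.869817) = -0.457706 rad, from sin θ sin δ cos φ₁ over cos δ − sin φ₁ sin φ₂.
Hence λ₂ = -103.950° + -26.225° = -130.175°.

latitude 11.646°, longitude -130.175°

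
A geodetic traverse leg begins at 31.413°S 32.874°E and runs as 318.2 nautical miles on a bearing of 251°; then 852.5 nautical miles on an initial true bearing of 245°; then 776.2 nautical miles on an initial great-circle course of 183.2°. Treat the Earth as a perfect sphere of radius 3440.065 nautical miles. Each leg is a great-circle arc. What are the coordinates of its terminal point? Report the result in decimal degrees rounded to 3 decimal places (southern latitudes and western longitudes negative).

latitude -50.851°, longitude 9.389°

Apply the spherical direct solution leg by leg, carrying full precision between legs.
Leg 1: from (-31.413°, 32.874°), δ = 318.2/3440.065 = 0.092498 rad, θ = 251° → φ = -33.000°, λ = 26.897°.
Leg 2: from (-33.000°, 26.897°), δ = 852.5/3440.065 = 0.247815 rad, θ = 245° → φ = -37.948°, λ = 10.523°.
Leg 3: from (-37.948°, 10.523°), δ = 776.2/3440.065 = 0.225635 rad, θ = 183.2° → φ = -50.851°, λ = 9.389°.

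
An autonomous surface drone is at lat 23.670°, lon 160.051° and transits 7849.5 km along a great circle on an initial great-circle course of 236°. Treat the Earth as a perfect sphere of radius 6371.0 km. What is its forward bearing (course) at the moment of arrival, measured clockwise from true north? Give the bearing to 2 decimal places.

Angular distance δ = d/R = 7849.5 / 6371 = 1.232067 rad.
Converting: φ₁ = 0.413119 rad, θ = 4.118977 rad.
Applying the spherical law of cosines for sides, sin φ₂ = sin φ₁ cos δ + cos φ₁ sin δ cos θ = -0.349645, so φ₂ = -20.466°.
Then Δλ = atan2(-0.716148, 0.472660) = -0.987421 rad, from sin θ sin δ cos φ₁ over cos δ − sin φ₁ sin φ₂.
λ₂ = 160.051° + -56.575° = 103.476°.
The forward bearing on arrival equals the back-azimuth from the destination plus 180°.
Back-azimuth from P₂ (-20.47°, 103.48°) to P₁ (23.67°, 160.05°), with Δλ' = λ₁ − λ₂ = 56.58°: atan2( sin Δλ' cos φ₁ , cos φ₂ sin φ₁ − sin φ₂ cos φ₁ cos Δλ' ) = 54.14°.
Final bearing = (54.14° + 180°) mod 360° = 234.14°.

final bearing 234.14°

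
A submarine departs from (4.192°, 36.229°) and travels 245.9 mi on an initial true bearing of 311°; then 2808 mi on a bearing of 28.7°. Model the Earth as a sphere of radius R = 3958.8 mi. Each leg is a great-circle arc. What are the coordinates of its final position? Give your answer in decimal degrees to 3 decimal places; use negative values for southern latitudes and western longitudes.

latitude 40.827°, longitude 57.941°

Apply the spherical direct solution leg by leg, carrying full precision between legs.
Leg 1: from (4.192°, 36.229°), δ = 245.9/3958.8 = 0.062115 rad, θ = 311° → φ = 6.521°, λ = 33.526°.
Leg 2: from (6.521°, 33.526°), δ = 2808/3958.8 = 0.709306 rad, θ = 28.7° → φ = 40.827°, λ = 57.941°.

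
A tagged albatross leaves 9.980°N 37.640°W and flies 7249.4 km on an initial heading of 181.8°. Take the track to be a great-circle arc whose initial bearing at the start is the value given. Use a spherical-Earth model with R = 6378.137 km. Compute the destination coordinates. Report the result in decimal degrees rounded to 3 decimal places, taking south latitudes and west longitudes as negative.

latitude -55.098°, longitude -40.495°

The arc subtends δ = 7249.4/6378.137 = 1.136601 rad at the centre.
Start latitude φ₁ = 0.174184 rad; initial bearing θ = 3.173009 rad.
sin φ₂ = sin φ₁ cos δ + cos φ₁ sin δ cos θ = (0.173304)(0.420680) + (0.984868)(0.907209)(-0.999507) = -0.820135
φ₂ = asin(-0.820135) = -0.961647 rad = -55.098°.
Then Δλ = atan2(-0.028065, 0.562813) = -0.049824 rad, from sin θ sin δ cos φ₁ over cos δ − sin φ₁ sin φ₂.
λ₂ = -37.640° + -2.855° = -40.495°.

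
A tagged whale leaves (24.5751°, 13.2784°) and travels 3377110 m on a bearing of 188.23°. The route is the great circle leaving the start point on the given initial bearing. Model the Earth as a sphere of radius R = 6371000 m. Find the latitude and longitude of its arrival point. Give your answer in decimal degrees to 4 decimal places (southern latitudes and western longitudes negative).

δ = 3377110/6371000 = 0.530075 rad (30.3711°).
Start latitude φ₁ = 0.428916 rad; initial bearing θ = 3.285233 rad.
Applying the spherical law of cosines for sides, sin φ₂ = sin φ₁ cos δ + cos φ₁ sin δ cos θ = -0.096251, so φ₂ = -5.5233°.
For the longitude increment, Δλ = atan2( sin θ sin δ cos φ₁, cos δ − sin φ₁ sin φ₂ ) = atan2(-0.065819, 0.902798) = -4.1698°.
Hence λ₂ = 13.2784° + -4.1698° = 9.1086°.

latitude -5.5233°, longitude 9.1086°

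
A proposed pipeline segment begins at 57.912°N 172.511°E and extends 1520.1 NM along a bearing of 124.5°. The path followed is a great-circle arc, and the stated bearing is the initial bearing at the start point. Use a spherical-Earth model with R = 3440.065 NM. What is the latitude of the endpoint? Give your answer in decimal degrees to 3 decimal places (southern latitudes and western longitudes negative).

The arc subtends δ = 1520.1/3440.065 = 0.441881 rad at the centre.
Converting: φ₁ = 1.010755 rad, θ = 2.172935 rad.
Applying the spherical law of cosines for sides, sin φ₂ = sin φ₁ cos δ + cos φ₁ sin δ cos θ = 0.637184, so φ₂ = 39.582°.
Then Δλ = atan2(0.187218, 0.364105) = 0.474933 rad, from sin θ sin δ cos φ₁ over cos δ − sin φ₁ sin φ₂.
λ₂ = 172.511° + 27.212° = 199.723°, normalized to (−180°, 180°] → -160.277°.

latitude 39.582°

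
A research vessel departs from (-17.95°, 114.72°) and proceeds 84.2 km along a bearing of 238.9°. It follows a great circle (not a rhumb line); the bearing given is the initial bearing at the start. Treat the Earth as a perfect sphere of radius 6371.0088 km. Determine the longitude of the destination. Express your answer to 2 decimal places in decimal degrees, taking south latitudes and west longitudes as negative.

Angular distance δ = d/R = 84.2 / 6371.0088 = 0.013216 rad.
Start latitude φ₁ = -0.313287 rad; initial bearing θ = 4.169592 rad.
Destination latitude: φ₂ = arcsin( sin φ₁ cos δ + cos φ₁ sin δ cos θ ) = arcsin(-0.314654) = -18.34°.
Then Δλ = atan2(-0.010765, 0.902940) = -0.011922 rad, from sin θ sin δ cos φ₁ over cos δ − sin φ₁ sin φ₂.
λ₂ = λ₁ + Δλ = 114.04°.

longitude 114.04°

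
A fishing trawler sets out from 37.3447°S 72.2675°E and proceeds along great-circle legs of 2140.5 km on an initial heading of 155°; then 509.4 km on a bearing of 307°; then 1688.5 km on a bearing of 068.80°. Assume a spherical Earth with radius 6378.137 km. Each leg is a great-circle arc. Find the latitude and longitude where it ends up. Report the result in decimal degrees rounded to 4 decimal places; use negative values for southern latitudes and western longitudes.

latitude -43.8588°, longitude 99.9374°

Apply the spherical direct solution leg by leg, carrying full precision between legs.
Leg 1: from (-37.3447°, 72.2675°), δ = 2140.5/6378.137 = 0.335600 rad, θ = 155° → φ = -54.1017°, λ = 85.9990°.
Leg 2: from (-54.1017°, 85.9990°), δ = 509.4/6378.137 = 0.079867 rad, θ = 307° → φ = -51.1987°, λ = 80.1630°.
Leg 3: from (-51.1987°, 80.1630°), δ = 1688.5/6378.137 = 0.264732 rad, θ = 68.8° → φ = -43.8588°, λ = 99.9374°.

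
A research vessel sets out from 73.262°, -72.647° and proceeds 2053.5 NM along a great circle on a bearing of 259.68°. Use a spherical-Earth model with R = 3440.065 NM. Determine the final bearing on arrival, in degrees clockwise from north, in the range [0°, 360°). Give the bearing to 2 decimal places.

The arc subtends δ = 2053.5/3440.065 = 0.596936 rad at the centre.
Start latitude φ₁ = 1.278663 rad; initial bearing θ = 4.532271 rad.
Applying the spherical law of cosines for sides, sin φ₂ = sin φ₁ cos δ + cos φ₁ sin δ cos θ = 0.763019, so φ₂ = 49.731°.
Then Δλ = atan2(-0.159267, 0.096370) = -1.026645 rad, from sin θ sin δ cos φ₁ over cos δ − sin φ₁ sin φ₂.
λ₂ = -72.647° + -58.822° = -131.469°.
The forward bearing on arrival equals the back-azimuth from the destination plus 180°.
Back-azimuth from P₂ (49.73°, -131.47°) to P₁ (73.26°, -72.65°), with Δλ' = λ₁ − λ₂ = 58.82°: atan2( sin Δλ' cos φ₁ , cos φ₂ sin φ₁ − sin φ₂ cos φ₁ cos Δλ' ) = 26.00°.
Final bearing = (26.00° + 180°) mod 360° = 206.00°.

final bearing 206.00°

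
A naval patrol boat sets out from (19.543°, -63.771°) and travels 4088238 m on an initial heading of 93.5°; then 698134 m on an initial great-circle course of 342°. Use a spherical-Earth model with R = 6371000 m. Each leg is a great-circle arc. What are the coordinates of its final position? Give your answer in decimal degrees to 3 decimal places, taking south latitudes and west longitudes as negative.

Apply the spherical direct solution leg by leg, carrying full precision between legs.
Leg 1: from (19.543°, -63.771°), δ = 4088238/6371000 = 0.641695 rad, θ = 93.5° → φ = 13.505°, λ = -25.861°.
Leg 2: from (13.505°, -25.861°), δ = 698134/6371000 = 0.109580 rad, θ = 342° → φ = 19.467°, λ = -27.915°.

latitude 19.467°, longitude -27.915°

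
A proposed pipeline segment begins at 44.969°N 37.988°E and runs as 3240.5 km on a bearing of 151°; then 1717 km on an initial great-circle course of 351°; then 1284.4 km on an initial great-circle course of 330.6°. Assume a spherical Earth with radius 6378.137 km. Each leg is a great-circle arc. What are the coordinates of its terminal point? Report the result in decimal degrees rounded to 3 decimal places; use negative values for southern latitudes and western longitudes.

latitude 43.477°, longitude 41.743°

Apply the spherical direct solution leg by leg, carrying full precision between legs.
Leg 1: from (44.969°, 37.988°), δ = 3240.5/6378.137 = 0.508064 rad, θ = 151° → φ = 18.447°, λ = 52.384°.
Leg 2: from (18.447°, 52.384°), δ = 1717/6378.137 = 0.269201 rad, θ = 351° → φ = 33.657°, λ = 49.519°.
Leg 3: from (33.657°, 49.519°), δ = 1284.4/6378.137 = 0.201375 rad, θ = 330.6° → φ = 43.477°, λ = 41.743°.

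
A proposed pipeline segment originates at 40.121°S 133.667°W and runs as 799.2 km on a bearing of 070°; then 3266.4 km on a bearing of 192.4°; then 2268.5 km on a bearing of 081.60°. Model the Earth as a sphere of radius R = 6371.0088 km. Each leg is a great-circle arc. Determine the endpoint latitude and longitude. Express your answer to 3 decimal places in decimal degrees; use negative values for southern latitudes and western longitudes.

latitude -56.230°, longitude -101.495°

Apply the spherical direct solution leg by leg, carrying full precision between legs.
Leg 1: from (-40.121°, -133.667°), δ = 799.2/6371.0088 = 0.125443 rad, θ = 70° → φ = -37.345°, λ = -125.163°.
Leg 2: from (-37.345°, -125.163°), δ = 3266.4/6371.0088 = 0.512697 rad, θ = 192.4° → φ = -65.435°, λ = -139.840°.
Leg 3: from (-65.435°, -139.840°), δ = 2268.5/6371.0088 = 0.356066 rad, θ = 81.6° → φ = -56.230°, λ = -101.495°.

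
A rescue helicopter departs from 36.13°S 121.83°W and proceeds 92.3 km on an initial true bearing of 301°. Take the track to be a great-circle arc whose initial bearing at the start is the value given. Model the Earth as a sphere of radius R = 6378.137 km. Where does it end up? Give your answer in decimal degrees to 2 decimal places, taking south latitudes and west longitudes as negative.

latitude -35.70°, longitude -122.71°

Angular distance δ = d/R = 92.3 / 6378.137 = 0.014471 rad.
Converting: φ₁ = -0.630587 rad, θ = 5.253441 rad.
Applying the spherical law of cosines for sides, sin φ₂ = sin φ₁ cos δ + cos φ₁ sin δ cos θ = -0.583538, so φ₂ = -35.70°.
Δλ = atan2( sin θ sin δ cos φ₁ , cos δ − sin φ₁ sin φ₂ ) = atan2(-0.010018, 0.655830) = -0.015275 rad = -0.88°.
λ₂ = -121.83° + -0.88° = -122.71°.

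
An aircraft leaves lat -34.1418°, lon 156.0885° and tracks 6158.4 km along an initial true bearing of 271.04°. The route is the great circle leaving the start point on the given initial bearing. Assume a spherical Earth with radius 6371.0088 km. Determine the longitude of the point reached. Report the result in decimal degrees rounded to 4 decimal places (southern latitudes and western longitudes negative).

longitude 96.2702°

δ = 6158.4/6371.0088 = 0.966629 rad (55.3837°).
With φ₁ = -34.1418° = -0.595887 rad and θ = 271.04° = 4.730540 rad:
sin φ₂ = sin φ₁ cos δ + cos φ₁ sin δ cos θ = (-0.561243)(0.568077) + (0.827651)(0.822975)(0.018150) = -0.306466
φ₂ = asin(-0.306466) = -0.311479 rad = -17.8464°.
Then Δλ = atan2(-0.681024, 0.396075) = -1.044025 rad, from sin θ sin δ cos φ₁ over cos δ − sin φ₁ sin φ₂.
Hence λ₂ = 156.0885° + -59.8183° = 96.2702°.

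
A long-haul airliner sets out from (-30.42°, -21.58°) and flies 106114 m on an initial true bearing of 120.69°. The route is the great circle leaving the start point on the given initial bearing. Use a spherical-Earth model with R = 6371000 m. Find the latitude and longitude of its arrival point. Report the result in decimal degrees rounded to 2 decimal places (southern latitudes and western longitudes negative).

latitude -30.90°, longitude -20.62°

The arc subtends δ = 106114/6371000 = 0.016656 rad at the centre.
Converting: φ₁ = -0.530929 rad, θ = 2.106438 rad.
Applying the spherical law of cosines for sides, sin φ₂ = sin φ₁ cos δ + cos φ₁ sin δ cos θ = -0.513595, so φ₂ = -30.90°.
For the longitude increment, Δλ = atan2( sin θ sin δ cos φ₁, cos δ − sin φ₁ sin φ₂ ) = atan2(0.012351, 0.739810) = 0.96°.
Hence λ₂ = -21.58° + 0.96° = -20.62°.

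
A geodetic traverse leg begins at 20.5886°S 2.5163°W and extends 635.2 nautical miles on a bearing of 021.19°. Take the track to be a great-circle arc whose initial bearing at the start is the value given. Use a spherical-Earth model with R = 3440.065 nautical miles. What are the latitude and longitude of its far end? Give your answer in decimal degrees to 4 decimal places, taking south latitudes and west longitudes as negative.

Central angle δ = d/R = 0.184648 rad.
Converting: φ₁ = -0.359339 rad, θ = 0.369835 rad.
sin φ₂ = sin φ₁ cos δ + cos φ₁ sin δ cos θ = (-0.351655)(0.983001) + (0.936130)(0.183600)(0.932387) = -0.185425
φ₂ = asin(-0.185425) = -0.186504 rad = -10.6859°.
Then Δλ = atan2(0.062126, 0.917795) = 0.067587 rad, from sin θ sin δ cos φ₁ over cos δ − sin φ₁ sin φ₂.
Hence λ₂ = -2.5163° + 3.8725° = 1.3562°.

latitude -10.6859°, longitude 1.3562°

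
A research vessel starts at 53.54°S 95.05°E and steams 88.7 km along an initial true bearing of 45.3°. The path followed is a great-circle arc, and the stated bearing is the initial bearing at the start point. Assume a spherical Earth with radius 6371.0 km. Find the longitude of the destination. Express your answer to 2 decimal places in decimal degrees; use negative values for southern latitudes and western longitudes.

Central angle δ = d/R = 0.013922 rad.
Start latitude φ₁ = -0.934449 rad; initial bearing θ = 0.790634 rad.
sin φ₂ = sin φ₁ cos δ + cos φ₁ sin δ cos θ = (-0.804272)(0.999903) + (0.594261)(0.013922)(0.703395) = -0.798375
φ₂ = asin(-0.798375) = -0.924591 rad = -52.98°.
Δλ = atan2( sin θ sin δ cos φ₁ , cos δ − sin φ₁ sin φ₂ ) = atan2(0.005881, 0.357793) = 0.016434 rad = 0.94°.
λ₂ = 95.05° + 0.94° = 95.99°.

longitude 95.99°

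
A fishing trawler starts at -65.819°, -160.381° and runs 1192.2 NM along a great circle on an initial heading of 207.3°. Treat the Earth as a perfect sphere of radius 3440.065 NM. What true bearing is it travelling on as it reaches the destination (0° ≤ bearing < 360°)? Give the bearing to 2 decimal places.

final bearing 260.19°

δ = 1192.2/3440.065 = 0.346563 rad (19.8566°).
With φ₁ = -65.819° = -1.148758 rad and θ = 207.3° = 3.618068 rad:
Destination latitude: φ₂ = arcsin( sin φ₁ cos δ + cos φ₁ sin δ cos θ ) = arcsin(-0.981656) = -79.009°.
Then Δλ = atan2(-0.063814, 0.045024) = -0.956354 rad, from sin θ sin δ cos φ₁ over cos δ − sin φ₁ sin φ₂.
λ₂ = -160.381° + -54.795° = -215.176°, normalized to (−180°, 180°] → 144.824°.
The forward bearing on arrival equals the back-azimuth from the destination plus 180°.
Back-azimuth from P₂ (-79.01°, 144.82°) to P₁ (-65.82°, -160.38°), with Δλ' = λ₁ − λ₂ = -305.20°: atan2( sin Δλ' cos φ₁ , cos φ₂ sin φ₁ − sin φ₂ cos φ₁ cos Δλ' ) = 80.19°.
Final bearing = (80.19° + 180°) mod 360° = 260.19°.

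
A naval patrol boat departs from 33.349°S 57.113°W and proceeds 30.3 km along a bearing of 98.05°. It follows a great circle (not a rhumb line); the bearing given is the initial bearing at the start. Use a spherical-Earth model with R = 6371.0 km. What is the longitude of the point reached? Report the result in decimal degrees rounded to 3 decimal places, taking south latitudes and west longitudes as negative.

δ = 30.3/6371 = 0.004756 rad (0.2725°).
Start latitude φ₁ = -0.582050 rad; initial bearing θ = 1.711295 rad.
Destination latitude: φ₂ = arcsin( sin φ₁ cos δ + cos φ₁ sin δ cos θ ) = arcsin(-0.550288) = -33.387°.
Then Δλ = atan2(0.003934, 0.697475) = 0.005640 rad, from sin θ sin δ cos φ₁ over cos δ − sin φ₁ sin φ₂.
λ₂ = -57.113° + 0.323° = -56.790°.

longitude -56.790°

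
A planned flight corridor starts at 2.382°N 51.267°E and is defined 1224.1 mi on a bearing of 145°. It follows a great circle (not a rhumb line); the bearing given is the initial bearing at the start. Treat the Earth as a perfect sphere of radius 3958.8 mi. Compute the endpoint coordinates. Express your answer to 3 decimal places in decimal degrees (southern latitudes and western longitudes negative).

latitude -12.091°, longitude 61.550°

Angular distance δ = d/R = 1224.1 / 3958.8 = 0.309210 rad.
Start latitude φ₁ = 0.041574 rad; initial bearing θ = 2.530727 rad.
Applying the spherical law of cosines for sides, sin φ₂ = sin φ₁ cos δ + cos φ₁ sin δ cos θ = -0.209467, so φ₂ = -12.091°.
For the longitude increment, Δλ = atan2( sin θ sin δ cos φ₁, cos δ − sin φ₁ sin φ₂ ) = atan2(0.174392, 0.961280) = 10.283°.
λ₂ = λ₁ + Δλ = 61.550°.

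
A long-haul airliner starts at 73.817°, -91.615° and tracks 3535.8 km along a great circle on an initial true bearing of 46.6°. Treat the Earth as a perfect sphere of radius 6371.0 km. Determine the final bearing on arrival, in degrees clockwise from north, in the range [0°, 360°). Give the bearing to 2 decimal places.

Angular distance δ = d/R = 3535.8 / 6371 = 0.554984 rad.
Converting: φ₁ = 1.288350 rad, θ = 0.813323 rad.
Destination latitude: φ₂ = arcsin( sin φ₁ cos δ + cos φ₁ sin δ cos θ ) = arcsin(0.917137) = 66.511°.
For the longitude increment, Δλ = atan2( sin θ sin δ cos φ₁, cos δ − sin φ₁ sin φ₂ ) = atan2(0.106704, -0.030888) = 106.144°.
λ₂ = λ₁ + Δλ = 14.529°.
The forward bearing on arrival equals the back-azimuth from the destination plus 180°.
Back-azimuth from P₂ (66.51°, 14.53°) to P₁ (73.82°, -91.61°), with Δλ' = λ₁ − λ₂ = -106.14°: atan2( sin Δλ' cos φ₁ , cos φ₂ sin φ₁ − sin φ₂ cos φ₁ cos Δλ' ) = 329.46°.
Final bearing = (329.46° + 180°) mod 360° = 149.46°.

final bearing 149.46°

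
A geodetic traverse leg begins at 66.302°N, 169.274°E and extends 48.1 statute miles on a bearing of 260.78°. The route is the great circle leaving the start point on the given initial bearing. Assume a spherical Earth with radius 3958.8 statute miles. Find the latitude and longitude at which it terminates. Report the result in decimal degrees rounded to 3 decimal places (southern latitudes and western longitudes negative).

Angular distance δ = d/R = 48.1 / 3958.8 = 0.012150 rad.
Converting: φ₁ = 1.157188 rad, θ = 4.551470 rad.
sin φ₂ = sin φ₁ cos δ + cos φ₁ sin δ cos θ = (0.915677)(0.999926) + (0.401916)(0.012150)(-0.160226) = 0.914827
φ₂ = asin(0.914827) = 1.155078 rad = 66.181°.
For the longitude increment, Δλ = atan2( sin θ sin δ cos φ₁, cos δ − sin φ₁ sin φ₂ ) = atan2(-0.004820, 0.162241) = -1.702°.
λ₂ = 169.274° + -1.702° = 167.572°.

latitude 66.181°, longitude 167.572°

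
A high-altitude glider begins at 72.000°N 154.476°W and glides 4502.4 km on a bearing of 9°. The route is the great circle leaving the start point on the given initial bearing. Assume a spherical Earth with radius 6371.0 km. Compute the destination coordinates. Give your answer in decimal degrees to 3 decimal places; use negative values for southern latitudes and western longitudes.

latitude 67.142°, longitude 10.365°

δ = 4502.4/6371 = 0.706702 rad (40.4911°).
With φ₁ = 72.000° = 1.256637 rad and θ = 9° = 0.157080 rad:
Destination latitude: φ₂ = arcsin( sin φ₁ cos δ + cos φ₁ sin δ cos θ ) = arcsin(0.921469) = 67.142°.
Δλ = atan2( sin θ sin δ cos φ₁ , cos δ − sin φ₁ sin φ₂ ) = atan2(0.031389, -0.115862) = 2.877024 rad = 164.841°.
Hence λ₂ = -154.476° + 164.841° = 10.365°.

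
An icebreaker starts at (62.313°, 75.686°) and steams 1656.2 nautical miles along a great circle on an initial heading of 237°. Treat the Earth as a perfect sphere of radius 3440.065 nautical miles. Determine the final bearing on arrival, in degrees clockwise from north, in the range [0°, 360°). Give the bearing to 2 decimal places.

final bearing 211.56°

Central angle δ = d/R = 0.481444 rad.
With φ₁ = 62.313° = 1.087567 rad and θ = 237° = 4.136430 rad:
Destination latitude: φ₂ = arcsin( sin φ₁ cos δ + cos φ₁ sin δ cos θ ) = arcsin(0.667659) = 41.887°.
Δλ = atan2( sin θ sin δ cos φ₁ , cos δ − sin φ₁ sin φ₂ ) = atan2(-0.180446, 0.295116) = -0.548789 rad = -31.443°.
λ₂ = 75.686° + -31.443° = 44.243°.
The forward bearing on arrival equals the back-azimuth from the destination plus 180°.
Back-azimuth from P₂ (41.89°, 44.24°) to P₁ (62.31°, 75.69°), with Δλ' = λ₁ − λ₂ = 31.44°: atan2( sin Δλ' cos φ₁ , cos φ₂ sin φ₁ − sin φ₂ cos φ₁ cos Δλ' ) = 31.56°.
Final bearing = (31.56° + 180°) mod 360° = 211.56°.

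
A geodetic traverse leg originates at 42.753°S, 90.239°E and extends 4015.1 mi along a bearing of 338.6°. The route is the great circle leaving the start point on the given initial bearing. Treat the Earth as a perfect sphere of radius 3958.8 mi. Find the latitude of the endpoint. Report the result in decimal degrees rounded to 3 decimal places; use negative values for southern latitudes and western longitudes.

latitude 12.818°

Central angle δ = d/R = 1.014221 rad.
Start latitude φ₁ = -0.746181 rad; initial bearing θ = 5.909685 rad.
sin φ₂ = sin φ₁ cos δ + cos φ₁ sin δ cos θ = (-0.678839)(0.528281) + (0.734287)(0.849070)(0.931056) = 0.221859
φ₂ = asin(0.221859) = 0.223720 rad = 12.818°.
Then Δλ = atan2(-0.227486, 0.678888) = -0.323328 rad, from sin θ sin δ cos φ₁ over cos δ − sin φ₁ sin φ₂.
λ₂ = 90.239° + -18.525° = 71.714°.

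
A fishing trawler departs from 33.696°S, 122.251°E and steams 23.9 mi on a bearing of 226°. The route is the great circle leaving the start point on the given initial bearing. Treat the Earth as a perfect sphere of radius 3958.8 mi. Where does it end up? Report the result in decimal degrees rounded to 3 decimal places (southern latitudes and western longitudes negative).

The arc subtends δ = 23.9/3958.8 = 0.006037 rad at the centre.
Start latitude φ₁ = -0.588106 rad; initial bearing θ = 3.944444 rad.
Applying the spherical law of cosines for sides, sin φ₂ = sin φ₁ cos δ + cos φ₁ sin δ cos θ = -0.558265, so φ₂ = -33.936°.
Then Δλ = atan2(-0.003613, 0.690264) = -0.005234 rad, from sin θ sin δ cos φ₁ over cos δ − sin φ₁ sin φ₂.
λ₂ = 122.251° + -0.300° = 121.951°.

latitude -33.936°, longitude 121.951°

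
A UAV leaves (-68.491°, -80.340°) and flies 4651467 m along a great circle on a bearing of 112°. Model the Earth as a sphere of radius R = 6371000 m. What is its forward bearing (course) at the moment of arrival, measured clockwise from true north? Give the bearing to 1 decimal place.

δ = 4651467/6371000 = 0.730100 rad (41.8316°).
Start latitude φ₁ = -1.195393 rad; initial bearing θ = 1.954769 rad.
sin φ₂ = sin φ₁ cos δ + cos φ₁ sin δ cos θ = (-0.930360)(0.745108) + (0.366647)(0.666944)(-0.374607) = -0.784822
φ₂ = asin(-0.784822) = -0.902409 rad = -51.704°.
Δλ = atan2( sin θ sin δ cos φ₁ , cos δ − sin φ₁ sin φ₂ ) = atan2(0.226727, 0.014941) = 1.504995 rad = 86.230°.
λ₂ = λ₁ + Δλ = 5.890°.
The forward bearing on arrival equals the back-azimuth from the destination plus 180°.
Back-azimuth from P₂ (-51.7°, 5.9°) to P₁ (-68.5°, -80.3°), with Δλ' = λ₁ − λ₂ = -86.2°: atan2( sin Δλ' cos φ₁ , cos φ₂ sin φ₁ − sin φ₂ cos φ₁ cos Δλ' ) = 213.3°.
Final bearing = (213.3° + 180°) mod 360° = 33.3°.

final bearing 33.3°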